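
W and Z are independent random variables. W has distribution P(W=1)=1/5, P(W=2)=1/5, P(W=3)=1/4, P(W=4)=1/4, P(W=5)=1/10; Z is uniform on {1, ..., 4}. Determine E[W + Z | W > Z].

207/37

P(W > Z) = 37/80.
Summing (W+Z)·P(x,y) over outcomes with W > Z gives 207/80.
E[W + Z | W > Z] = (207/80) / (37/80) = 207/37.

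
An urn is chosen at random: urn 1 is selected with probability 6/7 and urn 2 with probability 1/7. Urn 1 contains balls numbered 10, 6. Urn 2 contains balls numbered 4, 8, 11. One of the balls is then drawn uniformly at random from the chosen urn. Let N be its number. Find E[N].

E[N | urn 1] = (10+6)/2 = 8.
E[N | urn 2] = (4+8+11)/3 = 23/3.
E[N] = (6/7)·(8) + (1/7)·(23/3) = 167/21.

167/21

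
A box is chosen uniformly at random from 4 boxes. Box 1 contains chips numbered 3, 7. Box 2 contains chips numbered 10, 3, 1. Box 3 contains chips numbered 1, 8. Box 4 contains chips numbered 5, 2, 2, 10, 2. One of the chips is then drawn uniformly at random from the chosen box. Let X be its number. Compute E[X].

E[X | box 1] = (3+7)/2 = 5.
E[X | box 2] = (10+3+1)/3 = 14/3.
E[X | box 3] = (1+8)/2 = 9/2.
E[X | box 4] = (5+2+2+10+2)/5 = 21/5.
By the law of total expectation,
E[X] = (1/4)·(5) + (1/4)·(14/3) + (1/4)·(9/2) + (1/4)·(21/5) = 551/120.

551/120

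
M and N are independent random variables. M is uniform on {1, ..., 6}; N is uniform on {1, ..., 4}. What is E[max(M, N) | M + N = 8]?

Outcomes with M + N = 8: (4,4), (5,3), (6,2), each with probability 1/24.
E[max(M, N) | M + N = 8] = (4 + 5 + 6) / 3 = 5.

5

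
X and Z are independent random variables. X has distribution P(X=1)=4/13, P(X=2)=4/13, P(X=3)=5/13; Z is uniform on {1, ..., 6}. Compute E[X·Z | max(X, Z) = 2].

8/3

P(max(X, Z) = 2) = 2/13.
Summing XZ·P(x,y) over outcomes with max(X, Z) = 2 gives 16/39.
E[X·Z | max(X, Z) = 2] = (16/39) / (2/13) = 8/3.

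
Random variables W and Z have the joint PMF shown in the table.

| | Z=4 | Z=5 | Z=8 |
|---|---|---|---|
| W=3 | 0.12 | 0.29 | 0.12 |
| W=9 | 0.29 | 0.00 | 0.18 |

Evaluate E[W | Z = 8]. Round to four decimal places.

P(Z = 8) = 0.30.
Σ W·P over the event = 3·(0.12) + 9·(0.18) = 1.98.
E[W | Z = 8] = (1.98) / (0.30) = 6.6000.

6.6000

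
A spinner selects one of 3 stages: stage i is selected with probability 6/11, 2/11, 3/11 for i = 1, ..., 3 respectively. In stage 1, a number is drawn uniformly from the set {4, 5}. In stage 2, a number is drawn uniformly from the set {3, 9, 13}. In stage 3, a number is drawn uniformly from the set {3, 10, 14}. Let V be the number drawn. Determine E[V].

E[V | stage 1] = (4+5)/2 = 9/2.
E[V | stage 2] = (3+9+13)/3 = 25/3.
E[V | stage 3] = (3+10+14)/3 = 9.
By the law of total expectation,
E[V] = (6/11)·(9/2) + (2/11)·(25/3) + (3/11)·(9) = 212/33.

212/33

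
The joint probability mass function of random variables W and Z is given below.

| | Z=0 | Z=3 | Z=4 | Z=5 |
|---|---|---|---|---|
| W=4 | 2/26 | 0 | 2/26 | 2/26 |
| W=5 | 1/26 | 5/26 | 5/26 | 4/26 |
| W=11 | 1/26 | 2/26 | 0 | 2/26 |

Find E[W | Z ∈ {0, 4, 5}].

107/19

P(Z ∈ {0, 4, 5}) = 19/26.
Σ W·P over the event = 4·(2/26) + 4·(2/26) + 4·(2/26) + 5·(1/26) + 5·(5/26) + 5·(4/26) + 11·(1/26) + 11·(2/26) = 107/26.
E[W | Z ∈ {0, 4, 5}] = (107/26) / (19/26) = 107/19.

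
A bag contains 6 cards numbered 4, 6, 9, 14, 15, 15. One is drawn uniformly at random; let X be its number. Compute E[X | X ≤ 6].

P(X ≤ 6) = 1/3.
Σ over the event: 4·1/6 + 6·1/6 = 5/3.
E[X | X ≤ 6] = (5/3) / (1/3) = 5.

5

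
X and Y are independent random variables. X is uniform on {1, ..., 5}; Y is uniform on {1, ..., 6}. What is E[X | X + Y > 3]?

86/27

P(X + Y > 3) = 9/10.
Summing X·P(x,y) over outcomes with X + Y > 3 gives 43/15.
E[X | X + Y > 3] = (43/15) / (9/10) = 86/27.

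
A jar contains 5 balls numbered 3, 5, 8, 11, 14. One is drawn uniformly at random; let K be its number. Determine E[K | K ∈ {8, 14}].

11

P(K ∈ {8, 14}) = 2/5.
Σ over the event: 8·1/5 + 14·1/5 = 22/5.
E[K | K ∈ {8, 14}] = (22/5) / (2/5) = 11.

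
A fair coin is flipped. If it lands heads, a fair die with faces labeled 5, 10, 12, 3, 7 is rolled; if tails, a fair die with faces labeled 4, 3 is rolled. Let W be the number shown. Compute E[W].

109/20

E[W | heads] = (5+10+12+3+7)/5 = 37/5.
E[W | tails] = (4+3)/2 = 7/2.
E[W] = (1/2)·(37/5) + (1/2)·(7/2) = 109/20.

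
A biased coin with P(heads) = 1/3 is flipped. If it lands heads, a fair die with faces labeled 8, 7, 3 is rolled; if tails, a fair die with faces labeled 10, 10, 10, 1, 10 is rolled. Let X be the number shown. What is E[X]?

112/15

E[X | heads] = (8+7+3)/3 = 6.
E[X | tails] = (10+10+10+1+10)/5 = 41/5.
E[X] = (1/3)·(6) + (2/3)·(41/5) = 112/15.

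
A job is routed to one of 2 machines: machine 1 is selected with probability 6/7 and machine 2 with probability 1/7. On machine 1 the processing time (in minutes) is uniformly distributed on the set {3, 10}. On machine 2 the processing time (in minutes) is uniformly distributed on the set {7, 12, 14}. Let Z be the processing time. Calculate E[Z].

E[Z | machine 1] = (3+10)/2 = 13/2.
E[Z | machine 2] = (7+12+14)/3 = 11.
E[Z] = (6/7)·(13/2) + (1/7)·(11) = 50/7.

50/7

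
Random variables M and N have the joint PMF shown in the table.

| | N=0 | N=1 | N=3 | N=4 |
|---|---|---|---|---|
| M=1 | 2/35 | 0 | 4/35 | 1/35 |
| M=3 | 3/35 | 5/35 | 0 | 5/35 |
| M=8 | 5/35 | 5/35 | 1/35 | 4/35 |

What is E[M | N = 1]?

P(N = 1) = 2/7.
Σ M·P over the event = 3·(5/35) + 8·(5/35) = 11/7.
E[M | N = 1] = (11/7) / (2/7) = 11/2.

11/2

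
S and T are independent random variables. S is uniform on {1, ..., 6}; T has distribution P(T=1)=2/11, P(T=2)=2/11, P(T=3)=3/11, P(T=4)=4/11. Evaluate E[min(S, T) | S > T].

17/7

P(S > T) = 35/66.
Summing min(S,T)·P(x,y) over outcomes with S > T gives 85/66.
E[min(S, T) | S > T] = (85/66) / (35/66) = 17/7.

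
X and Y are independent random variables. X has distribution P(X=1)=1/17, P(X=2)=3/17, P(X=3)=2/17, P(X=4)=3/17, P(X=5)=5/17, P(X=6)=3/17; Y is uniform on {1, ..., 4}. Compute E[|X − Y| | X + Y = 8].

P(X + Y = 8) = 11/68.
Summing |X−Y|·P(x,y) over outcomes with X + Y = 8 gives 11/34.
E[|X − Y| | X + Y = 8] = (11/34) / (11/68) = 2.

2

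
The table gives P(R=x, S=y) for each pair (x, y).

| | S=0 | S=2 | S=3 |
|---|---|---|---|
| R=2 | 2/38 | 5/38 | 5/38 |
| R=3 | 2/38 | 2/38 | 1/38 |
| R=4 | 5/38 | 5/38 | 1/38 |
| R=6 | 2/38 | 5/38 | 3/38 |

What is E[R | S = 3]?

7/2

P(S = 3) = 5/19.
Σ R·P over the event = 2·(5/38) + 3·(1/38) + 4·(1/38) + 6·(3/38) = 35/38.
E[R | S = 3] = (35/38) / (5/19) = 7/2.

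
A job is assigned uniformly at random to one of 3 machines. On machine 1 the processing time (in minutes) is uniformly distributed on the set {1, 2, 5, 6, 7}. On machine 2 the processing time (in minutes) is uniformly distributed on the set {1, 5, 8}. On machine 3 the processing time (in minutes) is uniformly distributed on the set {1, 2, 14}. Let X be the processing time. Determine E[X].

218/45

E[X | machine 1] = (1+2+5+6+7)/5 = 21/5.
E[X | machine 2] = (1+5+8)/3 = 14/3.
E[X | machine 3] = (1+2+14)/3 = 17/3.
E[X] = (1/3)·(21/5) + (1/3)·(14/3) + (1/3)·(17/3) = 218/45.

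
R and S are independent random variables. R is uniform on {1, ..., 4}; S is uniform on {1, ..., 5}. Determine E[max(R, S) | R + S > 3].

65/17

P(R + S > 3) = 17/20.
Summing max(R,S)·P(x,y) over outcomes with R + S > 3 gives 13/4.
E[max(R, S) | R + S > 3] = (13/4) / (17/20) = 65/17.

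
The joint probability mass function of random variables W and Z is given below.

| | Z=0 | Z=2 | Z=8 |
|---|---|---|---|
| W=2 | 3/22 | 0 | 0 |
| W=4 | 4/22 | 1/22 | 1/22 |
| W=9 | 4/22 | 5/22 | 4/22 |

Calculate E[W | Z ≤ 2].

P(Z ≤ 2) = 17/22.
Σ W·P over the event = 2·(3/22) + 4·(4/22) + 4·(1/22) + 9·(4/22) + 9·(5/22) = 107/22.
E[W | Z ≤ 2] = (107/22) / (17/22) = 107/17.

107/17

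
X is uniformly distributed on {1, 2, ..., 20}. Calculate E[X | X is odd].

10

Given X is odd, X is equally likely to be any of {1, 3, 5, 7, 9, 11, 13, 15, 17, 19}.
E[X | X is odd] = (1 + 3 + 5 + 7 + 9 + 11 + 13 + 15 + 17 + 19) / 10 = 10.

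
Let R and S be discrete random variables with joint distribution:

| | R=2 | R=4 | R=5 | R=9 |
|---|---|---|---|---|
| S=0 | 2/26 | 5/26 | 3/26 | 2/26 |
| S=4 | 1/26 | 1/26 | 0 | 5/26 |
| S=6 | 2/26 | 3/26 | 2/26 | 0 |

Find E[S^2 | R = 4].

P(R = 4) = 9/26.
Σ S^2·P over the event = 0·(5/26) + 16·(1/26) + 36·(3/26) = 62/13.
E[S^2 | R = 4] = (62/13) / (9/26) = 124/9.

124/9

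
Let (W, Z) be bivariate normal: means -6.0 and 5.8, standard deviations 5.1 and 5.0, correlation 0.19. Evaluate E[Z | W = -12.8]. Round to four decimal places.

E[Z | W=x] = μ_Z + ρ(σ_Z/σ_W)(x − μ_W) for jointly normal variables.
E[Z | W=-12.8] = 5.8 + (0.19)·(5.0/5.1)·(-12.8 − (-6.0)) = 5.8 + (0.186275)·(-6.8) = 4.5333.

4.5333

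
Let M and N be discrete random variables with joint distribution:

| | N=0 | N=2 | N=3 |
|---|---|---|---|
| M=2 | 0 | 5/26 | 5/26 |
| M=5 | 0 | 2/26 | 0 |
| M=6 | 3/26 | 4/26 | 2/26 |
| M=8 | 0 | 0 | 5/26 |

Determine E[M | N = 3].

P(N = 3) = 6/13.
Summing M·P(M=x,N=y) over the conditioning event gives 31/13.
E[M | N = 3] = (31/13) / (6/13) = 31/6.

31/6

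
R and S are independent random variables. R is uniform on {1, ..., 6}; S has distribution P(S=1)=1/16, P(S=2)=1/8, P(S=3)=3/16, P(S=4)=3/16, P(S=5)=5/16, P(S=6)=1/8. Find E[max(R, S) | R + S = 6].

59/14

P(R + S = 6) = 7/48.
Summing max(R,S)·P(x,y) over outcomes with R + S = 6 gives 59/96.
E[max(R, S) | R + S = 6] = (59/96) / (7/48) = 59/14.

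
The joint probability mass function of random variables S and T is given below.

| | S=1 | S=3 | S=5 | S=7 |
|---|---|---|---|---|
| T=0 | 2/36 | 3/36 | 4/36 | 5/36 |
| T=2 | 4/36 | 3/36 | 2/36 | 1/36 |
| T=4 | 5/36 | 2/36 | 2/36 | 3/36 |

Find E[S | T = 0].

P(T = 0) = 7/18.
Σ S·P over the event = 1·(2/36) + 3·(3/36) + 5·(4/36) + 7·(5/36) = 11/6.
E[S | T = 0] = (11/6) / (7/18) = 33/7.

33/7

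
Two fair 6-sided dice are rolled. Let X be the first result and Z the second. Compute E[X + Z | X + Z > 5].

106/13

P(X + Z > 5) = 13/18.
Summing (X+Z)·P(x,y) over outcomes with X + Z > 5 gives 53/9.
E[X + Z | X + Z > 5] = (53/9) / (13/18) = 106/13.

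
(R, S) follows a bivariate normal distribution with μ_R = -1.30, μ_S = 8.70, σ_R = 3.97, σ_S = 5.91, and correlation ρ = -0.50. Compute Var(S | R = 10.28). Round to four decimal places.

26.1961

For a bivariate normal, Var(S | R=x) = σ_S²(1 − ρ²).
Var(S | R=10.28) = (5.91)²·(1 − (-0.50)²) = 34.9281·0.75 = 26.1961.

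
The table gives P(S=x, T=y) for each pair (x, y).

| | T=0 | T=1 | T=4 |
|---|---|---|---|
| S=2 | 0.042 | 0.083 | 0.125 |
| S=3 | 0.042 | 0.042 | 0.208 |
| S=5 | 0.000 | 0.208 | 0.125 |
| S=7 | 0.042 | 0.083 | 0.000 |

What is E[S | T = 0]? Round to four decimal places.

P(T = 0) = 0.126.
Σ S·P over the event = 2·(0.042) + 3·(0.042) + 7·(0.042) = 0.504.
E[S | T = 0] = (0.504) / (0.126) = 4.0000.

4.0000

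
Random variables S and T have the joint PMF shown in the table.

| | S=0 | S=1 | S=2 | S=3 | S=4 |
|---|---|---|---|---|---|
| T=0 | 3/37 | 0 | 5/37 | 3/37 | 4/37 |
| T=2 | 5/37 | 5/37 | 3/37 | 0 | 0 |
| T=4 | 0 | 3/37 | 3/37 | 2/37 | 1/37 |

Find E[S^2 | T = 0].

P(T = 0) = 15/37.
Σ S^2·P over the event = 0·(3/37) + 4·(5/37) + 9·(3/37) + 16·(4/37) = 3.
E[S^2 | T = 0] = (3) / (15/37) = 37/5.

37/5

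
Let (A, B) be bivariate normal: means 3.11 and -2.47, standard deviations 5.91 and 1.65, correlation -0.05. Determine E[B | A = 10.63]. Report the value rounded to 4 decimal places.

E[B | A=x] = μ_B + ρ(σ_B/σ_A)(x − μ_A) for jointly normal variables.
E[B | A=10.63] = -2.47 + (-0.05)·(1.65/5.91)·(10.63 − (3.11)) = -2.47 + (-0.013959)·(7.52) = -2.5750.

-2.5750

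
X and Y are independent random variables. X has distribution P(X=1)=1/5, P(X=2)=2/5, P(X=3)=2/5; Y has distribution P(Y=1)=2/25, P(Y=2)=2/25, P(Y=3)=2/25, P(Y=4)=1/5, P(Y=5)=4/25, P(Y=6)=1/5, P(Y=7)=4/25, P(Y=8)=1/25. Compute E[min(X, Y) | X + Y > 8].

P(X + Y > 8) = 31/125.
Summing min(X,Y)·P(x,y) over outcomes with X + Y > 8 gives 81/125.
E[min(X, Y) | X + Y > 8] = (81/125) / (31/125) = 81/31.

81/31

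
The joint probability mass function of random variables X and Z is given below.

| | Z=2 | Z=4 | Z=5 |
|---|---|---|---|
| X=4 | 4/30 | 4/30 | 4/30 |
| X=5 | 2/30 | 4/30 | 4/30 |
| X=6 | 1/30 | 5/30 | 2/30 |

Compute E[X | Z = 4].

66/13

P(Z = 4) = 13/30.
Σ X·P over the event = 4·(4/30) + 5·(4/30) + 6·(5/30) = 11/5.
E[X | Z = 4] = (11/5) / (13/30) = 66/13.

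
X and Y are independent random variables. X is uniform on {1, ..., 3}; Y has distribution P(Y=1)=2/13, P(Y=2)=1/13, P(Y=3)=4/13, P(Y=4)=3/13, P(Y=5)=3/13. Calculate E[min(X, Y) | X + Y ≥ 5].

58/27

P(X + Y ≥ 5) = 9/13.
Summing min(X,Y)·P(x,y) over outcomes with X + Y ≥ 5 gives 58/39.
E[min(X, Y) | X + Y ≥ 5] = (58/39) / (9/13) = 58/27.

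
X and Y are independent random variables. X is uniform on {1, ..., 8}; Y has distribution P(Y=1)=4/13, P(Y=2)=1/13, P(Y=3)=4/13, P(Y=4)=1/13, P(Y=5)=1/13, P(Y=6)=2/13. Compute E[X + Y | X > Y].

P(X > Y) = 5/8.
Summing (X+Y)·P(x,y) over outcomes with X > Y gives 525/104.
E[X + Y | X > Y] = (525/104) / (5/8) = 105/13.

105/13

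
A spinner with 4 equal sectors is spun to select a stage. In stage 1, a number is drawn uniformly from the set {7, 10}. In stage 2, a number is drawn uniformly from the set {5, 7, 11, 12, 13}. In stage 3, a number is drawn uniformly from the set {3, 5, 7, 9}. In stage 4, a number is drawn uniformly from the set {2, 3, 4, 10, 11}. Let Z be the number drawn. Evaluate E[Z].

301/40

E[Z | stage 1] = (7+10)/2 = 17/2.
E[Z | stage 2] = (5+7+11+12+13)/5 = 48/5.
E[Z | stage 3] = (3+5+7+9)/4 = 6.
E[Z | stage 4] = (2+3+4+10+11)/5 = 6.
E[Z] = (1/4)·(17/2) + (1/4)·(48/5) + (1/4)·(6) + (1/4)·(6) = 301/40.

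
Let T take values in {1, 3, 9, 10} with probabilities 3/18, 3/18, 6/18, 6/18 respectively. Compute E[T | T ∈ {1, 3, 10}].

6

P(T ∈ {1, 3, 10}) = 2/3.
Σ over the event: 1·1/6 + 3·1/6 + 10·1/3 = 4.
E[T | T ∈ {1, 3, 10}] = (4) / (2/3) = 6.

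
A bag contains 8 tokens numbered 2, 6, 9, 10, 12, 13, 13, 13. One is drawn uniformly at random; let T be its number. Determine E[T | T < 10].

17/3

P(T < 10) = 3/8.
Σ over the event: 2·1/8 + 6·1/8 + 9·1/8 = 17/8.
E[T | T < 10] = (17/8) / (3/8) = 17/3.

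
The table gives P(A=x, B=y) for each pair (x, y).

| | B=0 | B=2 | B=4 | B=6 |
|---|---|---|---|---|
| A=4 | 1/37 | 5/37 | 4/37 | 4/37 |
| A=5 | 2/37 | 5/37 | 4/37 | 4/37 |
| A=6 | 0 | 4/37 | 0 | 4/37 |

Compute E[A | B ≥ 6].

P(B ≥ 6) = 12/37.
Summing A·P(A=x,B=y) over the conditioning event gives 60/37.
E[A | B ≥ 6] = (60/37) / (12/37) = 5.

5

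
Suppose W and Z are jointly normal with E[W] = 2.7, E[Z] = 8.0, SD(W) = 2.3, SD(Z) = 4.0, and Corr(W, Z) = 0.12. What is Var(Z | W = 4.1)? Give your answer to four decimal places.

For a bivariate normal, Var(Z | W=x) = σ_Z²(1 − ρ²).
Var(Z | W=4.1) = (4.0)²·(1 − (0.12)²) = 16·0.9856 = 15.7696.

15.7696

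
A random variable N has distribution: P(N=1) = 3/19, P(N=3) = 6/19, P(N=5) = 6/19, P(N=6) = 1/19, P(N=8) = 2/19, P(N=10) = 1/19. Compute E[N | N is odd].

17/5

P(N is odd) = 15/19.
Σ over the event: 1·3/19 + 3·6/19 + 5·6/19 = 51/19.
E[N | N is odd] = (51/19) / (15/19) = 17/5.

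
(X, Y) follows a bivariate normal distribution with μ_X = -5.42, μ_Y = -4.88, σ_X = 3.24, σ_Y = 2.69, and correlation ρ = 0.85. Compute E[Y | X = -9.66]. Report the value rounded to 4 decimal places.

The regression of Y on X has slope ρ·σ_Y/σ_X and passes through (μ_X, μ_Y).
E[Y | X=-9.66] = -4.88 + (0.85)·(2.69/3.24)·(-9.66 − (-5.42)) = -4.88 + (0.70571)·(-4.24) = -7.8722.

-7.8722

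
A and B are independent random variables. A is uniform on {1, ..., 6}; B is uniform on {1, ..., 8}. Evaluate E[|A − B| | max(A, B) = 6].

30/11

P(max(A, B) = 6) = 11/48.
Summing |A−B|·P(x,y) over outcomes with max(A, B) = 6 gives 5/8.
E[|A − B| | max(A, B) = 6] = (5/8) / (11/48) = 30/11.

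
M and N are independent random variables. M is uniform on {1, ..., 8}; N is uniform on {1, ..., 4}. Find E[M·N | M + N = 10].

P(M + N = 10) = 3/32.
Summing MN·P(x,y) over outcomes with M + N = 10 gives 61/32.
E[M·N | M + N = 10] = (61/32) / (3/32) = 61/3.

61/3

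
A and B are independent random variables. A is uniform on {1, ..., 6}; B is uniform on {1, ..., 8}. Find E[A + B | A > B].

7

P(A > B) = 5/16.
Summing (A+B)·P(x,y) over outcomes with A > B gives 35/16.
E[A + B | A > B] = (35/16) / (5/16) = 7.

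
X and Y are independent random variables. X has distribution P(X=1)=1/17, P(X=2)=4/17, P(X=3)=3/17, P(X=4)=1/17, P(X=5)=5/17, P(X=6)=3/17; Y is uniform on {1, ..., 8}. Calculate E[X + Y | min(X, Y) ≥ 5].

95/8

P(min(X, Y) ≥ 5) = 4/17.
Summing (X+Y)·P(x,y) over outcomes with min(X, Y) ≥ 5 gives 95/34.
E[X + Y | min(X, Y) ≥ 5] = (95/34) / (4/17) = 95/8.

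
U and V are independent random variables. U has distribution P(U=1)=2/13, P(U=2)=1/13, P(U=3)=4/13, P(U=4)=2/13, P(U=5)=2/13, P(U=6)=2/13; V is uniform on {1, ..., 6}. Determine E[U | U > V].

P(U > V) = 11/26.
Summing U·P(x,y) over outcomes with U > V gives 25/13.
E[U | U > V] = (25/13) / (11/26) = 50/11.

50/11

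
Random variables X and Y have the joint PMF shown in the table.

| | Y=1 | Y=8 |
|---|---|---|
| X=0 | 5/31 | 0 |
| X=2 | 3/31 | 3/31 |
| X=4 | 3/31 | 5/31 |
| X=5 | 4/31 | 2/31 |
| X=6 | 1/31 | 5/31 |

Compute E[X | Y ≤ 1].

P(Y ≤ 1) = 16/31.
Σ X·P over the event = 0·(5/31) + 2·(3/31) + 4·(3/31) + 5·(4/31) + 6·(1/31) = 44/31.
E[X | Y ≤ 1] = (44/31) / (16/31) = 11/4.

11/4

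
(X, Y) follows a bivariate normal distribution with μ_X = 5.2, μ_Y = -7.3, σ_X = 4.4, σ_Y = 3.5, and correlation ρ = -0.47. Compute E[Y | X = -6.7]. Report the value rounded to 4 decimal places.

The regression of Y on X has slope ρ·σ_Y/σ_X and passes through (μ_X, μ_Y).
E[Y | X=-6.7] = -7.3 + (-0.47)·(3.5/4.4)·(-6.7 − (5.2)) = -7.3 + (-0.373864)·(-11.9) = -2.8510.

-2.8510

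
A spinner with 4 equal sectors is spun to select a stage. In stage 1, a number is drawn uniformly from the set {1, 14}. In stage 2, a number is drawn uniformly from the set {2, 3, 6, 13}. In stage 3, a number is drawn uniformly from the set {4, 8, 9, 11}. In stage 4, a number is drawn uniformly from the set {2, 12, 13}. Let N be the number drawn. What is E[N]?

61/8

E[N | stage 1] = (1+14)/2 = 15/2.
E[N | stage 2] = (2+3+6+13)/4 = 6.
E[N | stage 3] = (4+8+9+11)/4 = 8.
E[N | stage 4] = (2+12+13)/3 = 9.
By the law of total expectation,
E[N] = (1/4)·(15/2) + (1/4)·(6) + (1/4)·(8) + (1/4)·(9) = 61/8.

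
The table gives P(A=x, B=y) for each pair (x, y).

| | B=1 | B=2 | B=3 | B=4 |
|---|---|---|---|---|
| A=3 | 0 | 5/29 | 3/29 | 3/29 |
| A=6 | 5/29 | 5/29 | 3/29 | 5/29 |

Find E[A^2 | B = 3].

45/2

P(B = 3) = 6/29.
Summing A^2·P(A=x,B=y) over the conditioning event gives 135/29.
E[A^2 | B = 3] = (135/29) / (6/29) = 45/2.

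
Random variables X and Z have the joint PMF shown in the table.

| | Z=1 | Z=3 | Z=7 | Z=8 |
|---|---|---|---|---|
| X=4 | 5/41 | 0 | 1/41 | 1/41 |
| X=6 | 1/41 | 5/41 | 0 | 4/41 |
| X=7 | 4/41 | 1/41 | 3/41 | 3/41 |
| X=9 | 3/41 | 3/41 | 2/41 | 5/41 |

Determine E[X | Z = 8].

94/13

P(Z = 8) = 13/41.
Summing X·P(X=x,Z=y) over the conditioning event gives 94/41.
E[X | Z = 8] = (94/41) / (13/41) = 94/13.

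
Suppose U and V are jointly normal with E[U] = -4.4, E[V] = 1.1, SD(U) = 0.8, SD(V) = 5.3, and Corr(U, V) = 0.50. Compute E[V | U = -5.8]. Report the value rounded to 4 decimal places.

E[V | U=x] = μ_V + ρ(σ_V/σ_U)(x − μ_U) for jointly normal variables.
E[V | U=-5.8] = 1.1 + (0.50)·(5.3/0.8)·(-5.8 − (-4.4)) = 1.1 + (3.3125)·(-1.4) = -3.5375.

-3.5375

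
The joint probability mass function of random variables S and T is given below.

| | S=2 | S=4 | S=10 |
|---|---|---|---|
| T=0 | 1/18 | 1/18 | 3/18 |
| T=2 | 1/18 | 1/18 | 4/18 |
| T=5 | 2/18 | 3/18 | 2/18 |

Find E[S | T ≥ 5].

P(T ≥ 5) = 7/18.
Summing S·P(S=x,T=y) over the conditioning event gives 2.
E[S | T ≥ 5] = (2) / (7/18) = 36/7.

36/7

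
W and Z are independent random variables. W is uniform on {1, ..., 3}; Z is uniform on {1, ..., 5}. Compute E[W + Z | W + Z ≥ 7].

22/3

Outcomes with W + Z ≥ 7: (2,5), (3,4), (3,5), each with probability 1/15.
E[W + Z | W + Z ≥ 7] = (7 + 7 + 8) / 3 = 22/3.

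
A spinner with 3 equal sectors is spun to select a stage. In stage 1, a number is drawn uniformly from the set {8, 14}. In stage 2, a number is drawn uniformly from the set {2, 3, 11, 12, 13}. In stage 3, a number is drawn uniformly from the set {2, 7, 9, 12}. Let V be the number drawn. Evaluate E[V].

89/10

E[V | stage 1] = (8+14)/2 = 11.
E[V | stage 2] = (2+3+11+12+13)/5 = 41/5.
E[V | stage 3] = (2+7+9+12)/4 = 15/2.
By the law of total expectation,
E[V] = (1/3)·(11) + (1/3)·(41/5) + (1/3)·(15/2) = 89/10.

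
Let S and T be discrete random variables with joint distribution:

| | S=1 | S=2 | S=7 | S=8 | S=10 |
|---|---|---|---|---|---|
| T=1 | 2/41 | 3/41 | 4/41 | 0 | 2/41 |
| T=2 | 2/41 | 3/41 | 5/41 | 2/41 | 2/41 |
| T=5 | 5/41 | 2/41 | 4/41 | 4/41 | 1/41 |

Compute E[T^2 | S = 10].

7

P(S = 10) = 5/41.
Σ T^2·P over the event = 1·(2/41) + 4·(2/41) + 25·(1/41) = 35/41.
E[T^2 | S = 10] = (35/41) / (5/41) = 7.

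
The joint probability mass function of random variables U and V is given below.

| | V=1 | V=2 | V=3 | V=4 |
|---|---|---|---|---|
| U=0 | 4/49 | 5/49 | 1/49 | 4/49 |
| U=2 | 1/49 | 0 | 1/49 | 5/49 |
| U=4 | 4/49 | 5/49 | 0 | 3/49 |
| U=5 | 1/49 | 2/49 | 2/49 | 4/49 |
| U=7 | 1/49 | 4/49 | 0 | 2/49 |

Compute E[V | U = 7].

17/7

P(U = 7) = 1/7.
Σ V·P over the event = 1·(1/49) + 2·(4/49) + 4·(2/49) = 17/49.
E[V | U = 7] = (17/49) / (1/7) = 17/7.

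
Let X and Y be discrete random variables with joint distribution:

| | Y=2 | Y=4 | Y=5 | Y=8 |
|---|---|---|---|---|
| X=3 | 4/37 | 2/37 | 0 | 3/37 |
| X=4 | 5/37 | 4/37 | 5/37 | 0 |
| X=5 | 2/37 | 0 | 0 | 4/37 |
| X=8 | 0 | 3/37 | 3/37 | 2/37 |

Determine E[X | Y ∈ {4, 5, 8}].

P(Y ∈ {4, 5, 8}) = 26/37.
Σ X·P over the event = 3·(2/37) + 3·(3/37) + 4·(4/37) + 4·(5/37) + 5·(4/37) + 8·(3/37) + 8·(3/37) + 8·(2/37) = 135/37.
E[X | Y ∈ {4, 5, 8}] = (135/37) / (26/37) = 135/26.

135/26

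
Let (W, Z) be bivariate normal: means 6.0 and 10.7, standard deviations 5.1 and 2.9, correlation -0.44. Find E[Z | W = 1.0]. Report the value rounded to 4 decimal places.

E[Z | W=x] = μ_Z + ρ(σ_Z/σ_W)(x − μ_W) for jointly normal variables.
E[Z | W=1.0] = 10.7 + (-0.44)·(2.9/5.1)·(1.0 − (6.0)) = 10.7 + (-0.2502)·(-5) = 11.9510.

11.9510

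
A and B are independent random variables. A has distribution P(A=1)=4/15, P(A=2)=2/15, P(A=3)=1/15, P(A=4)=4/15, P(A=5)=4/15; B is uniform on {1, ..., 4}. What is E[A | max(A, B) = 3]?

17/9

P(max(A, B) = 3) = 3/20.
Summing A·P(x,y) over outcomes with max(A, B) = 3 gives 17/60.
E[A | max(A, B) = 3] = (17/60) / (3/20) = 17/9.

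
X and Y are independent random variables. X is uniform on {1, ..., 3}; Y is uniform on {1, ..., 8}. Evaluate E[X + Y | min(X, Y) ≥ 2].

15/2

P(min(X, Y) ≥ 2) = 7/12.
Summing (X+Y)·P(x,y) over outcomes with min(X, Y) ≥ 2 gives 35/8.
E[X + Y | min(X, Y) ≥ 2] = (35/8) / (7/12) = 15/2.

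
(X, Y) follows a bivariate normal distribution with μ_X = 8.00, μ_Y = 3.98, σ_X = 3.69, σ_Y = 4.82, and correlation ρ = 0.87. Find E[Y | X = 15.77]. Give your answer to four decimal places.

E[Y | X=x] = μ_Y + ρ(σ_Y/σ_X)(x − μ_X) for jointly normal variables.
E[Y | X=15.77] = 3.98 + (0.87)·(4.82/3.69)·(15.77 − (8.00)) = 3.98 + (1.13642)·(7.77) = 12.8100.

12.8100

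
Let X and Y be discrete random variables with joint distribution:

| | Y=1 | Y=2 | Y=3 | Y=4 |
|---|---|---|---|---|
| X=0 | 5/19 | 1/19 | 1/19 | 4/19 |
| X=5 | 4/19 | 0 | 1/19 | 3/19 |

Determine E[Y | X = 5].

P(X = 5) = 8/19.
Summing Y·P(X=x,Y=y) over the conditioning event gives 1.
E[Y | X = 5] = (1) / (8/19) = 19/8.

19/8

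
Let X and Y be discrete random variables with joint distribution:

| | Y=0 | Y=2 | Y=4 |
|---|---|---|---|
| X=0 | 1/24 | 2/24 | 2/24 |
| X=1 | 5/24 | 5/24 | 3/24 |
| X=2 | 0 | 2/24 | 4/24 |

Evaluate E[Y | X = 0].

12/5

P(X = 0) = 5/24.
Σ Y·P over the event = 0·(1/24) + 2·(2/24) + 4·(2/24) = 1/2.
E[Y | X = 0] = (1/2) / (5/24) = 12/5.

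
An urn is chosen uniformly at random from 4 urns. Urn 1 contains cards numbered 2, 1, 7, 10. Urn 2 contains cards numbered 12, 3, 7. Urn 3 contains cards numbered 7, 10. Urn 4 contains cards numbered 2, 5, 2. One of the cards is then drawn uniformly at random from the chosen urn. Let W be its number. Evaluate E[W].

E[W | urn 1] = (2+1+7+10)/4 = 5.
E[W | urn 2] = (12+3+7)/3 = 22/3.
E[W | urn 3] = (7+10)/2 = 17/2.
E[W | urn 4] = (2+5+2)/3 = 3.
E[W] = (1/4)·(5) + (1/4)·(22/3) + (1/4)·(17/2) + (1/4)·(3) = 143/24.

143/24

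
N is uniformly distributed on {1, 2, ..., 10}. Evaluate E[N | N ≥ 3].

Given N ≥ 3, N is equally likely to be any of {3, 4, 5, 6, 7, 8, 9, 10}.
E[N | N ≥ 3] = (3 + 4 + 5 + 6 + 7 + 8 + 9 + 10) / 8 = 13/2.

13/2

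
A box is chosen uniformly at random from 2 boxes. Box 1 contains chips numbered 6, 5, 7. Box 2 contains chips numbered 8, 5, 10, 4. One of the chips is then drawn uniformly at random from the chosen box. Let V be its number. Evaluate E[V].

51/8

E[V | box 1] = (6+5+7)/3 = 6.
E[V | box 2] = (8+5+10+4)/4 = 27/4.
E[V] = (1/2)·(6) + (1/2)·(27/4) = 51/8.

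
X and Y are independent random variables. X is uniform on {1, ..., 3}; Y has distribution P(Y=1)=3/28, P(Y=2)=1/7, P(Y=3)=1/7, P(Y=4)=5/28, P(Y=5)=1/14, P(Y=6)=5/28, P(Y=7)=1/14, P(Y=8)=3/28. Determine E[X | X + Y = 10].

P(X + Y = 10) = 5/84.
Summing X·P(x,y) over outcomes with X + Y = 10 gives 1/7.
E[X | X + Y = 10] = (1/7) / (5/84) = 12/5.

12/5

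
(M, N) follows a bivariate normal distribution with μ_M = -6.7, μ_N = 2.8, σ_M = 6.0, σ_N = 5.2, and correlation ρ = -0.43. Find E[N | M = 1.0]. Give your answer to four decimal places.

E[N | M=x] = μ_N + ρ(σ_N/σ_M)(x − μ_M) for jointly normal variables.
E[N | M=1.0] = 2.8 + (-0.43)·(5.2/6.0)·(1.0 − (-6.7)) = 2.8 + (-0.372667)·(7.7) = -0.0695.

-0.0695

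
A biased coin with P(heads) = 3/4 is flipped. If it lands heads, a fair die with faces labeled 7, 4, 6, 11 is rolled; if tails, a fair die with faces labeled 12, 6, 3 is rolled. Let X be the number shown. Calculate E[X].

7

E[X | heads] = (7+4+6+11)/4 = 7.
E[X | tails] = (12+6+3)/3 = 7.
E[X] = (3/4)·(7) + (1/4)·(7) = 7.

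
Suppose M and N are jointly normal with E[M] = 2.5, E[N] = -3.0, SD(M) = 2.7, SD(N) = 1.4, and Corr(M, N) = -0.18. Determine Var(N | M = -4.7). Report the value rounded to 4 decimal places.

Var(N | M=x) = (1 − ρ²)·σ_N².
Var(N | M=-4.7) = (1.4)²·(1 − (-0.18)²) = 1.96·0.9676 = 1.8965.

1.8965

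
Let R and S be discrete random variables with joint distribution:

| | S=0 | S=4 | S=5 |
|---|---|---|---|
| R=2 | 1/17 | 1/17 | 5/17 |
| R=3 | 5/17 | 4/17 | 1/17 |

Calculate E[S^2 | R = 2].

141/7

P(R = 2) = 7/17.
Σ S^2·P over the event = 0·(1/17) + 16·(1/17) + 25·(5/17) = 141/17.
E[S^2 | R = 2] = (141/17) / (7/17) = 141/7.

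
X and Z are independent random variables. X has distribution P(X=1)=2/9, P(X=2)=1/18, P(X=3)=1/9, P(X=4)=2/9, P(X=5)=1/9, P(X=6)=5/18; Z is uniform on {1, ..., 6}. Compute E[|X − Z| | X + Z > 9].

25/23

P(X + Z > 9) = 23/108.
Summing |X−Z|·P(x,y) over outcomes with X + Z > 9 gives 25/108.
E[|X − Z| | X + Z > 9] = (25/108) / (23/108) = 25/23.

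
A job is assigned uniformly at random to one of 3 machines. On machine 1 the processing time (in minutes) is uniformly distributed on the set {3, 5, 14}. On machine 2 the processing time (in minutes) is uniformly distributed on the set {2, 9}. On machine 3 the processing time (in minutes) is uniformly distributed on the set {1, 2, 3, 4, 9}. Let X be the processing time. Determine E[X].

499/90

E[X | machine 1] = (3+5+14)/3 = 22/3.
E[X | machine 2] = (2+9)/2 = 11/2.
E[X | machine 3] = (1+2+3+4+9)/5 = 19/5.
E[X] = (1/3)·(22/3) + (1/3)·(11/2) + (1/3)·(19/5) = 499/90.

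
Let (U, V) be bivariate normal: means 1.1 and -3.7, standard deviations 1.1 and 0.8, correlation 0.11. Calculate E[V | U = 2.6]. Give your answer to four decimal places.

For a bivariate normal, E[V | U=x] = μ_V + ρ·(σ_V/σ_U)·(x − μ_U).
E[V | U=2.6] = -3.7 + (0.11)·(0.8/1.1)·(2.6 − (1.1)) = -3.7 + (0.08)·(1.5) = -3.5800.

-3.5800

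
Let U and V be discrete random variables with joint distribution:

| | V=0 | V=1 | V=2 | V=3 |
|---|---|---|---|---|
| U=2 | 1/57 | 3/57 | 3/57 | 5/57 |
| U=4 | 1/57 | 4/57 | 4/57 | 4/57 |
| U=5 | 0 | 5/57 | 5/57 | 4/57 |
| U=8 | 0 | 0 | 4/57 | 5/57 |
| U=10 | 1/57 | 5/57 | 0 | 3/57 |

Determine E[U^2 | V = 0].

P(V = 0) = 1/19.
Σ U^2·P over the event = 4·(1/57) + 16·(1/57) + 100·(1/57) = 40/19.
E[U^2 | V = 0] = (40/19) / (1/19) = 40.

40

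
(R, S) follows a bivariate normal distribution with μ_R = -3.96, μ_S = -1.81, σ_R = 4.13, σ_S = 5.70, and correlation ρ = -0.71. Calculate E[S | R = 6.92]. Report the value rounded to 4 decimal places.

-12.4713

For a bivariate normal, E[S | R=x] = μ_S + ρ·(σ_S/σ_R)·(x − μ_R).
E[S | R=6.92] = -1.81 + (-0.71)·(5.70/4.13)·(6.92 − (-3.96)) = -1.81 + (-0.9799)·(10.88) = -12.4713.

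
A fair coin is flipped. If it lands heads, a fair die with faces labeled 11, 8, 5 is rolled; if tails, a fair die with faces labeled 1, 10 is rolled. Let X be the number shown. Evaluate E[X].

27/4

E[X | heads] = (11+8+5)/3 = 8.
E[X | tails] = (1+10)/2 = 11/2.
E[X] = (1/2)·(8) + (1/2)·(11/2) = 27/4.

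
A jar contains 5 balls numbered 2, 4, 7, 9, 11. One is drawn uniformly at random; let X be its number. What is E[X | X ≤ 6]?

3

P(X ≤ 6) = 2/5.
Σ over the event: 2·1/5 + 4·1/5 = 6/5.
E[X | X ≤ 6] = (6/5) / (2/5) = 3.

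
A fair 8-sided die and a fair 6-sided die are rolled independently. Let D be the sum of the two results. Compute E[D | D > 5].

172/19

P(D > 5) = 19/24.
E[D | D > 5] = (43/6) / (19/24) = 172/19.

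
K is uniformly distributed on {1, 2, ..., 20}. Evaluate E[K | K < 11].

Given K < 11, K is equally likely to be any of {1, 2, 3, 4, 5, 6, 7, 8, 9, 10}.
E[K | K < 11] = (1 + 2 + 3 + 4 + 5 + 6 + 7 + 8 + 9 + 10) / 10 = 11/2.

11/2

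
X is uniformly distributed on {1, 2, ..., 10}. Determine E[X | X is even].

Given X is even, X is equally likely to be any of {2, 4, 6, 8, 10}.
E[X | X is even] = (2 + 4 + 6 + 8 + 10) / 5 = 6.

6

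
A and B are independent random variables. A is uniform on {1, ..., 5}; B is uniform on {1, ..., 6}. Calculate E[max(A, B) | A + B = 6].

Outcomes with A + B = 6: (1,5), (2,4), (3,3), (4,2), (5,1), each with probability 1/30.
E[max(A, B) | A + B = 6] = (5 + 4 + 3 + 4 + 5) / 5 = 21/5.

21/5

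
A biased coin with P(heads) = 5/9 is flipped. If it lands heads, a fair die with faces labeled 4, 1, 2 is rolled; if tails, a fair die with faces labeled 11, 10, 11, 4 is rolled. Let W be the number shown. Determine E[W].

E[W | heads] = (4+1+2)/3 = 7/3.
E[W | tails] = (11+10+11+4)/4 = 9.
By the law of total expectation,
E[W] = (5/9)·(7/3) + (4/9)·(9) = 143/27.

143/27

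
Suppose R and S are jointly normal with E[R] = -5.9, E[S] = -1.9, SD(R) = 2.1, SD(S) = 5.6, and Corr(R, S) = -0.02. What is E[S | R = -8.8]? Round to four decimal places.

For a bivariate normal, E[S | R=x] = μ_S + ρ·(σ_S/σ_R)·(x − μ_R).
E[S | R=-8.8] = -1.9 + (-0.02)·(5.6/2.1)·(-8.8 − (-5.9)) = -1.9 + (-0.053333)·(-2.9) = -1.7453.

-1.7453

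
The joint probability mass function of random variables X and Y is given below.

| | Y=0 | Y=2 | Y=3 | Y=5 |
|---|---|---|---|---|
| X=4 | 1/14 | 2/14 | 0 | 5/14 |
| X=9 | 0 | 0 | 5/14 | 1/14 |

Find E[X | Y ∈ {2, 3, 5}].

P(Y ∈ {2, 3, 5}) = 13/14.
Σ X·P over the event = 4·(2/14) + 4·(5/14) + 9·(5/14) + 9·(1/14) = 41/7.
E[X | Y ∈ {2, 3, 5}] = (41/7) / (13/14) = 82/13.

82/13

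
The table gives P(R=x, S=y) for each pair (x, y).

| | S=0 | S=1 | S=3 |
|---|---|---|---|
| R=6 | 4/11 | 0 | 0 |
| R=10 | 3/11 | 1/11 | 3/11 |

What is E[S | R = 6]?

0

P(R = 6) = 4/11.
Summing S·P(R=x,S=y) over the conditioning event gives 0.
E[S | R = 6] = (0) / (4/11) = 0.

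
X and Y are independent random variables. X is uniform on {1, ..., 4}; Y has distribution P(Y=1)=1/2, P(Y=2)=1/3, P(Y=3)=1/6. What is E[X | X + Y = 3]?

P(X + Y = 3) = 5/24.
Summing X·P(x,y) over outcomes with X + Y = 3 gives 1/3.
E[X | X + Y = 3] = (1/3) / (5/24) = 8/5.

8/5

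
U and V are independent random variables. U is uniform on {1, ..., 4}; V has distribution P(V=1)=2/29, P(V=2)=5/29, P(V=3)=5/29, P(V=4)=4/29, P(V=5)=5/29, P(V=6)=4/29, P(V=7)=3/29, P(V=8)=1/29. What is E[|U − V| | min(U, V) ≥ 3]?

37/22

P(min(U, V) ≥ 3) = 11/29.
Summing |U−V|·P(x,y) over outcomes with min(U, V) ≥ 3 gives 37/58.
E[|U − V| | min(U, V) ≥ 3] = (37/58) / (11/29) = 37/22.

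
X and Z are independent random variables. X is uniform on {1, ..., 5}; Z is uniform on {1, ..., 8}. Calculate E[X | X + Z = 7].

3

Outcomes with X + Z = 7: (1,6), (2,5), (3,4), (4,3), (5,2), each with probability 1/40.
E[X | X + Z = 7] = (1 + 2 + 3 + 4 + 5) / 5 = 3.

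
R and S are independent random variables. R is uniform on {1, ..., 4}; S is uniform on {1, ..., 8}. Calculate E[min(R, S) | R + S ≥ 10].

10/3

Outcomes with R + S ≥ 10: (2,8), (3,7), (3,8), (4,6), (4,7), (4,8), each with probability 1/32.
E[min(R, S) | R + S ≥ 10] = (2 + 3 + 3 + 4 + 4 + 4) / 6 = 10/3.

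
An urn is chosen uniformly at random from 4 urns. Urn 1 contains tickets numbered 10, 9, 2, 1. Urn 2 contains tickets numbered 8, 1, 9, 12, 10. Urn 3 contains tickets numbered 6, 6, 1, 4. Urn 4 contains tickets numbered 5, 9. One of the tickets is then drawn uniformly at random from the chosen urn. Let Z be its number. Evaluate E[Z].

99/16

E[Z | urn 1] = (10+9+2+1)/4 = 11/2.
E[Z | urn 2] = (8+1+9+12+10)/5 = 8.
E[Z | urn 3] = (6+6+1+4)/4 = 17/4.
E[Z | urn 4] = (5+9)/2 = 7.
E[Z] = (1/4)·(11/2) + (1/4)·(8) + (1/4)·(17/4) + (1/4)·(7) = 99/16.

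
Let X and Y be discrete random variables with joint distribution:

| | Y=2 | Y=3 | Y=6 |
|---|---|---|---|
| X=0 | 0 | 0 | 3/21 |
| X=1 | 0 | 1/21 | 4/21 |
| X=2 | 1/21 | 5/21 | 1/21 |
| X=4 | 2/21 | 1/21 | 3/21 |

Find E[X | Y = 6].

P(Y = 6) = 11/21.
Σ X·P over the event = 0·(3/21) + 1·(4/21) + 2·(1/21) + 4·(3/21) = 6/7.
E[X | Y = 6] = (6/7) / (11/21) = 18/11.

18/11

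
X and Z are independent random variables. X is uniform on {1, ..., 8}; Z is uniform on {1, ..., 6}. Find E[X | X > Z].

P(X > Z) = 9/16.
Summing X·P(x,y) over outcomes with X > Z gives 10/3.
E[X | X > Z] = (10/3) / (9/16) = 160/27.

160/27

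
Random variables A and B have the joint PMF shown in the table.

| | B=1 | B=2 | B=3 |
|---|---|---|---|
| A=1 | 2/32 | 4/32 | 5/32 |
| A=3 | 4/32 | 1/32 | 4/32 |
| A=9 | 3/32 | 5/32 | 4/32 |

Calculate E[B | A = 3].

P(A = 3) = 9/32.
Σ B·P over the event = 1·(4/32) + 2·(1/32) + 3·(4/32) = 9/16.
E[B | A = 3] = (9/16) / (9/32) = 2.

2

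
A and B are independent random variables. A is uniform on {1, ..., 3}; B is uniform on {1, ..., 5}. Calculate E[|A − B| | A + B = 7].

2

Outcomes with A + B = 7: (2,5), (3,4), each with probability 1/15.
E[|A − B| | A + B = 7] = (3 + 1) / 2 = 2.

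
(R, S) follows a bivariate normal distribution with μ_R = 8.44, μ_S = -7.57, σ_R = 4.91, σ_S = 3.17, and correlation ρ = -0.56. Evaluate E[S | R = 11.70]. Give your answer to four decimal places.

E[S | R=x] = μ_S + ρ(σ_S/σ_R)(x − μ_R) for jointly normal variables.
E[S | R=11.70] = -7.57 + (-0.56)·(3.17/4.91)·(11.70 − (8.44)) = -7.57 + (-0.361548)·(3.26) = -8.7486.

-8.7486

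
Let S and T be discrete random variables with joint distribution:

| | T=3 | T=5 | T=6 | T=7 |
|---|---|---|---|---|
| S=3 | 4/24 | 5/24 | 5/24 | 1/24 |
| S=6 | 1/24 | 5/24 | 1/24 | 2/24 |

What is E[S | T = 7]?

5

P(T = 7) = 1/8.
Σ S·P over the event = 3·(1/24) + 6·(2/24) = 5/8.
E[S | T = 7] = (5/8) / (1/8) = 5.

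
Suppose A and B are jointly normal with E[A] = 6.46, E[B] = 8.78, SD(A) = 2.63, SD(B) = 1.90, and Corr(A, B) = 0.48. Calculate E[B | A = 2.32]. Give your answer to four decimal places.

7.3444

The regression of B on A has slope ρ·σ_B/σ_A and passes through (μ_A, μ_B).
E[B | A=2.32] = 8.78 + (0.48)·(1.90/2.63)·(2.32 − (6.46)) = 8.78 + (0.34677)·(-4.14) = 7.3444.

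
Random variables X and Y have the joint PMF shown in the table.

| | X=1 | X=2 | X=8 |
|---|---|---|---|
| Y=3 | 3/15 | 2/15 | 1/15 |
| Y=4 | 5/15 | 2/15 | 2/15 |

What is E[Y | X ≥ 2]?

25/7

P(X ≥ 2) = 7/15.
Σ Y·P over the event = 3·(2/15) + 4·(2/15) + 3·(1/15) + 4·(2/15) = 5/3.
E[Y | X ≥ 2] = (5/3) / (7/15) = 25/7.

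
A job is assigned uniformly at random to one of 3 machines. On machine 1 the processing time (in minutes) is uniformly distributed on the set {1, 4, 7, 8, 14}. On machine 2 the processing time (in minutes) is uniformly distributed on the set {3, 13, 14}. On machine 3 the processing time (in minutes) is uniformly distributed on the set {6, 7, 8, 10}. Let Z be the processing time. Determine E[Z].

491/60

E[Z | machine 1] = (1+4+7+8+14)/5 = 34/5.
E[Z | machine 2] = (3+13+14)/3 = 10.
E[Z | machine 3] = (6+7+8+10)/4 = 31/4.
E[Z] = (1/3)·(34/5) + (1/3)·(10) + (1/3)·(31/4) = 491/60.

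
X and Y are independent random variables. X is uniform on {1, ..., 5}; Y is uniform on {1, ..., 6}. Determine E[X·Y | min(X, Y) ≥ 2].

14

P(min(X, Y) ≥ 2) = 2/3.
Summing XY·P(x,y) over outcomes with min(X, Y) ≥ 2 gives 28/3.
E[X·Y | min(X, Y) ≥ 2] = (28/3) / (2/3) = 14.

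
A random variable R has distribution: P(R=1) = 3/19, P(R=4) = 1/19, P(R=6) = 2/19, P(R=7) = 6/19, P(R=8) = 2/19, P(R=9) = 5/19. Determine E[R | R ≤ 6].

19/6

P(R ≤ 6) = 6/19.
Σ over the event: 1·3/19 + 4·1/19 + 6·2/19 = 1.
E[R | R ≤ 6] = (1) / (6/19) = 19/6.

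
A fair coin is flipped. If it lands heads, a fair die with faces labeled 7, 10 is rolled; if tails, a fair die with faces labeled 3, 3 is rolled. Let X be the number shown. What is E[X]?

E[X | heads] = (7+10)/2 = 17/2.
E[X | tails] = (3+3)/2 = 3.
E[X] = (1/2)·(17/2) + (1/2)·(3) = 23/4.

23/4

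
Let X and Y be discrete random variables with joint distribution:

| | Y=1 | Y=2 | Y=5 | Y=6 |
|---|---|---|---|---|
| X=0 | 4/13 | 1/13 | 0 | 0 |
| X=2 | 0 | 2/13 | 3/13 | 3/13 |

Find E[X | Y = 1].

0

P(Y = 1) = 4/13.
Σ X·P over the event = 0·(4/13) = 0.
E[X | Y = 1] = (0) / (4/13) = 0.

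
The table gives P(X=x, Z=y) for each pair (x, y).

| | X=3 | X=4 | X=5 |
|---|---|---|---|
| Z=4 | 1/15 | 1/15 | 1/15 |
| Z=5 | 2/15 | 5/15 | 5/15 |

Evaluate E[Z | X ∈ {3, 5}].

P(X ∈ {3, 5}) = 3/5.
Σ Z·P over the event = 4·(1/15) + 5·(2/15) + 4·(1/15) + 5·(5/15) = 43/15.
E[Z | X ∈ {3, 5}] = (43/15) / (3/5) = 43/9.

43/9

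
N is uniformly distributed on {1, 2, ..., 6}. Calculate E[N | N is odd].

3

Given N is odd, N is equally likely to be any of {1, 3, 5}.
E[N | N is odd] = (1 + 3 + 5) / 3 = 3.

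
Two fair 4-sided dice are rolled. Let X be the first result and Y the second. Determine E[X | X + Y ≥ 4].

P(X + Y ≥ 4) = 13/16.
Summing X·P(x,y) over outcomes with X + Y ≥ 4 gives 9/4.
E[X | X + Y ≥ 4] = (9/4) / (13/16) = 36/13.

36/13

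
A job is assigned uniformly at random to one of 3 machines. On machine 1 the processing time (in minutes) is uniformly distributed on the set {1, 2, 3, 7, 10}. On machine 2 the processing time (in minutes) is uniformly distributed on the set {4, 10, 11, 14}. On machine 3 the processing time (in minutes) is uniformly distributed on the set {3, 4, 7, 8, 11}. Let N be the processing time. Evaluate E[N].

E[N | machine 1] = (1+2+3+7+10)/5 = 23/5.
E[N | machine 2] = (4+10+11+14)/4 = 39/4.
E[N | machine 3] = (3+4+7+8+11)/5 = 33/5.
E[N] = (1/3)·(23/5) + (1/3)·(39/4) + (1/3)·(33/5) = 419/60.

419/60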